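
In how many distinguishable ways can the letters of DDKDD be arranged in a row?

5

DDKDD has 5 letters with D appearing 4 times.
So there are 5! / (4!) = 5 distinguishable arrangements.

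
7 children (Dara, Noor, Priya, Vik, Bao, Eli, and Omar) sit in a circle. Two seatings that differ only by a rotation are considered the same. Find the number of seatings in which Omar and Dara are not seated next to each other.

480

All circular seatings of 7 people number (6)! = 720.
Seatings with Omar beside Dara: treat them as a block with 2 internal orders, giving 2 × (5)! = 240.
Subtracting, 720 − 240 = 480.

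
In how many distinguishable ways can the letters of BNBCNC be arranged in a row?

90

BNBCNC has 6 letters with B appearing twice, C appearing twice, and N appearing twice.
Dividing 6! = 720 by 2!·2!·2! = 8 for the repeated letters gives 90.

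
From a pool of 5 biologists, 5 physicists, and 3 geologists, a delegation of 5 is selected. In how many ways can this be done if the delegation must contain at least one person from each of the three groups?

925

With no constraint there are C(13,5) = 1287 possible selections.
Selections missing a whole group: no biologists → C(8,5) = 56; no physicists → C(8,5) = 56; no geologists → C(10,5) = 252.
Add back selections omitting two groups (i.e. drawn from a single group): C(5,5) + C(5,5) + C(3,5) = 2.
By inclusion–exclusion: 1287 − 364 + 2 = 925.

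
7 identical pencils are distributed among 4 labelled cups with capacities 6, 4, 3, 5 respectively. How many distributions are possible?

Without the upper bounds there are C(10,3) = 120 ways to split 7 among 4 cups.
Subtract solutions that violate a single cap (substitute x_i' = x_i − (cap_i+1)): x_1 ≥ 7 gives C(3,3) = 1; x_2 ≥ 5 gives C(5,3) = 10; x_3 ≥ 4 gives C(6,3) = 20; x_4 ≥ 6 gives C(4,3) = 4. Together 35.
No two caps can be exceeded simultaneously, so the pair terms are all 0.
By inclusion–exclusion the count is 120 − 35 + 0 = 85.

85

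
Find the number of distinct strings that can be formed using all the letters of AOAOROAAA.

Letter multiplicities in AOAOROAAA: A×5, O×3, R×1.
The number of distinct arrangements is 9!/(5!·3!) = 362880/720 = 504.

504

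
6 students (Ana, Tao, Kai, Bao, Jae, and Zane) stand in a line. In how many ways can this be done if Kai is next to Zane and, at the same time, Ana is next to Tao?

Treat {Kai,Zane} as one block (2 orders) and {Ana,Tao} as another (2 orders).
That leaves 4 units to arrange: 2 × 2 × 4! = 4 × 24 = 96.

96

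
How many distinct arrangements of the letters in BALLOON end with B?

Fix B in the last position and arrange the remaining 6 letters.
Those 6 letters have L appearing twice and O appearing twice, giving (6)!/(2!·2!) = 180.

180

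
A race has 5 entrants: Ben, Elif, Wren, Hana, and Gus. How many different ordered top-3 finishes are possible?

60

This is an ordered selection of 3 from 5: P(5,3).
That gives 5 × 4 × 3 = 60.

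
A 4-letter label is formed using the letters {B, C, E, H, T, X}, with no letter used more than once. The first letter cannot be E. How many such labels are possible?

300

The first letter has 6−1 = 5 choices (anything except E).
The remaining 3 letters are filled from the other 5 symbols without repetition: 5 × 4 × 3 = 60.
Total: 5 × 60 = 300.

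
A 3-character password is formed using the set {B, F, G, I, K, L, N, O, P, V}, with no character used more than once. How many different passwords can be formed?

720

Choose and order 3 of the 10 symbols: the first character has 10 options, the next 9, then 8.
That product is 10 × 9 × 8 = 720.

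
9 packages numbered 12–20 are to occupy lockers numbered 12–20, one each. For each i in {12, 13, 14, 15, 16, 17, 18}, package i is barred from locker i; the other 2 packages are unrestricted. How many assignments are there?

165016

Let Aᵢ (for 12 ≤ i ≤ 18) be the placements that put package i in its forbidden locker. Any j of these fix j positions, leaving (9−j)! ways to fill the rest, and there are C(7,j) ways to pick which j.
By inclusion–exclusion, the number of valid placements is Σ_{j=0}^{7} (−1)^j C(7,j)·(9−j)!.
Computing: 362880 − 282240 + 105840 − 25200 + 4200 − 504 + 42 − 2 = 165016.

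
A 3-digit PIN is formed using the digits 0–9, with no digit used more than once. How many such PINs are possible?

Choose and order 3 of the 10 symbols: the first digit has 10 options, the next 9, then 8.
10 × 9 × 8 = 720.

720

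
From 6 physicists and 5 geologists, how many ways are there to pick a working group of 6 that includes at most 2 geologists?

181

Split by how many geologists are chosen (0 through 2).
Sum: C(5,0)·C(6,6) + C(5,1)·C(6,5) + C(5,2)·C(6,4) = 1 + 30 + 150 = 181.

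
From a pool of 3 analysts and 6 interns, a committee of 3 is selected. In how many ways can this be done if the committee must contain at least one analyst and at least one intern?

63

Unrestricted: C(9,3) = 84 ways to pick any 3 of the 9.
Selections missing a whole group: no analysts → C(6,3) = 20; no interns → C(3,3) = 1.
Both groups omitted at once is impossible, so 84 − 21 = 63.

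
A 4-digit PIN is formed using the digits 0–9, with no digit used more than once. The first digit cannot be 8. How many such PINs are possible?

The first digit has 10−1 = 9 choices (anything except 8).
The remaining 3 digits are filled from the other 9 symbols without repetition: 9 × 8 × 7 = 504.
Total: 9 × 504 = 4536.

4536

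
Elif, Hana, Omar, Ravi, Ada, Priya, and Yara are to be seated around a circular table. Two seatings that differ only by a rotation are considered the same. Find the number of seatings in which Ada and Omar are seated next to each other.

240

Treat {Ada, Omar} as one unit (2 internal orders) and seat the resulting 6 units around the table: (5)! circular arrangements.
So 2 × (5)! = 2 × 120 = 240.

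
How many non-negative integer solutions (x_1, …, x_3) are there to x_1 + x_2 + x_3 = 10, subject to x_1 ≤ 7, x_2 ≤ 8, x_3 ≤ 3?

29

By stars and bars, unrestricted non-negative solutions to x_1+…+x_3 = 10 number C(10+2,2) = 66.
Subtract solutions that violate a single cap (substitute x_i' = x_i − (cap_i+1)): x_1 ≥ 8 gives C(4,2) = 6; x_2 ≥ 9 gives C(3,2) = 3; x_3 ≥ 4 gives C(8,2) = 28. Together 37.
No two caps can be exceeded simultaneously, so the pair terms are all 0.
By inclusion–exclusion the count is 66 − 37 + 0 = 29.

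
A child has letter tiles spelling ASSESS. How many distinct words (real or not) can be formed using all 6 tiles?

30

Letter multiplicities in ASSESS: A×1, E×1, S×4.
Dividing 6! = 720 by 4! = 24 for the repeated letters gives 30.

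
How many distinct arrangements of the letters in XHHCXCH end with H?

With the last slot taken by H, it remains to arrange the other 6 letters (XHCXCH).
Those 6 letters have C appearing twice, H appearing twice, and X appearing twice, giving (6)!/(2!·2!·2!) = 90.

90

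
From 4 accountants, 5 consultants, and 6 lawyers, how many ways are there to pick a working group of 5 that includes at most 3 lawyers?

2862

Split by how many lawyers are chosen (0 through 3).
Sum: C(6,0)·C(9,5) + C(6,1)·C(9,4) + C(6,2)·C(9,3) + C(6,3)·C(9,2) = 126 + 756 + 1260 + 720 = 2862.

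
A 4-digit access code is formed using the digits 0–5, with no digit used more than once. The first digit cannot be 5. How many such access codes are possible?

300

The first digit has 6−1 = 5 choices (anything except 5).
The remaining 3 digits are filled from the other 5 symbols without repetition: 5 × 4 × 3 = 60.
Total: 5 × 60 = 300.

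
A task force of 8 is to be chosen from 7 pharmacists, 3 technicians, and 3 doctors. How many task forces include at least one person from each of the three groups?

1197

Total 8-person selections from all 13: C(13,8) = 1287.
Subtract selections that omit an entire group: no pharmacists → C(6,8) = 0; no technicians → C(10,8) = 45; no doctors → C(10,8) = 45.
Add back selections omitting two groups (i.e. drawn from a single group): C(7,8) + C(3,8) + C(3,8) = 0.
By inclusion–exclusion: 1287 − 90 + 0 = 1197.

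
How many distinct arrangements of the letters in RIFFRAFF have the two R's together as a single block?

210

Treat the 2 copies of R as a single block. The multiset to arrange is then {RR, A, F, F, F, F, I}, 7 items in all.
That gives (7)!/(4!) = 210 arrangements.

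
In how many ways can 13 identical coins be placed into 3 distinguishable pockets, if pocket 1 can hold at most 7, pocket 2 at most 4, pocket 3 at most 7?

By stars and bars, unrestricted non-negative solutions to x_1+…+x_3 = 13 number C(13+2,2) = 105.
Subtract solutions that violate a single cap (substitute x_i' = x_i − (cap_i+1)): x_1 ≥ 8 gives C(7,2) = 21; x_2 ≥ 5 gives C(10,2) = 45; x_3 ≥ 8 gives C(7,2) = 21. Together 87.
Add back pairs where two caps are both exceeded: 1 + 0 + 1 = 2.
By inclusion–exclusion the count is 105 − 87 + 2 = 20.

20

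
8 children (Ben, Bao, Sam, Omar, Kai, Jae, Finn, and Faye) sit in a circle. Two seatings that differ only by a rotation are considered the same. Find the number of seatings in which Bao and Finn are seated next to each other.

Treat {Bao, Finn} as one unit (2 internal orders) and seat the resulting 7 units around the table: (6)! circular arrangements.
So 2 × (6)! = 2 × 720 = 1440.

1440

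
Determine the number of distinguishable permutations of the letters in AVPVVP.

60

Letter multiplicities in AVPVVP: A×1, P×2, V×3.
Dividing 6! = 720 by 3!·2! = 12 for the repeated letters gives 60.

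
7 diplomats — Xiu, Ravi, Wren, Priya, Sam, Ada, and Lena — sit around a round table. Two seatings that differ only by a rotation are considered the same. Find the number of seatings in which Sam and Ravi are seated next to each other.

240

Treat {Sam, Ravi} as one unit (2 internal orders) and seat the resulting 6 units around the table: (5)! circular arrangements.
So 2 × (5)! = 2 × 120 = 240.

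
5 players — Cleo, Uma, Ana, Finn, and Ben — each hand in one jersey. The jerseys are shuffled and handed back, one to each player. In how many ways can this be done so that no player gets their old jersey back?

Let Aᵢ be the assignments in which player i gets their old jersey. We want the size of the complement of A₁∪…∪A_5.
By inclusion–exclusion this is Σ_{j=0}^{5} (−1)^j C(5,j)·(5−j)!.
Computing: 120 − 120 + 60 − 20 + 5 − 1 = 44.

44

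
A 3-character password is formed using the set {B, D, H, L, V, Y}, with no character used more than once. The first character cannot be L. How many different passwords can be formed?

100

The first character has 6−1 = 5 choices (anything except L).
The remaining 2 characters are filled from the other 5 symbols without repetition: 5 × 4 = 20.
Total: 5 × 20 = 100.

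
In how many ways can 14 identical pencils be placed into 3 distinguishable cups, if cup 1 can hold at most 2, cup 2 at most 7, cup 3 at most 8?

9

By stars and bars, unrestricted non-negative solutions to x_1+…+x_3 = 14 number C(14+2,2) = 120.
Subtract solutions that violate a single cap (substitute x_i' = x_i − (cap_i+1)): x_1 ≥ 3 gives C(13,2) = 78; x_2 ≥ 8 gives C(8,2) = 28; x_3 ≥ 9 gives C(7,2) = 21. Together 127.
Add back pairs where two caps are both exceeded: 10 + 6 + 0 = 16.
By inclusion–exclusion the count is 120 − 127 + 16 = 9.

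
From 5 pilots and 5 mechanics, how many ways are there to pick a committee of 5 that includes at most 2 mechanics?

126

Split by how many mechanics are chosen (0 through 2).
Sum: C(5,0)·C(5,5) + C(5,1)·C(5,4) + C(5,2)·C(5,3) = 1 + 25 + 100 = 126.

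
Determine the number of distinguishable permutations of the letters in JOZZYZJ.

420

Letter multiplicities in JOZZYZJ: J×2, O×1, Y×1, Z×3.
So there are 7! / (3!·2!) = 420 distinguishable arrangements.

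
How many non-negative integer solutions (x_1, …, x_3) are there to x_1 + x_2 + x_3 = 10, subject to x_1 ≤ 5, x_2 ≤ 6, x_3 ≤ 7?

35

By stars and bars, unrestricted non-negative solutions to x_1+…+x_3 = 10 number C(10+2,2) = 66.
Subtract solutions that violate a single cap (substitute x_i' = x_i − (cap_i+1)): x_1 ≥ 6 gives C(6,2) = 15; x_2 ≥ 7 gives C(5,2) = 10; x_3 ≥ 8 gives C(4,2) = 6. Together 31.
No two caps can be exceeded simultaneously, so the pair terms are all 0.
By inclusion–exclusion the count is 66 − 31 + 0 = 35.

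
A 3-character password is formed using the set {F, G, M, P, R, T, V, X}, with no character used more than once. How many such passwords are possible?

This is a permutation of 3 out of 8: P(8,3) = 8!/5!.
That product is 8 × 7 × 6 = 336.

336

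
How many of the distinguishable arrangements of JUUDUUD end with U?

60

Fix U in the last position and arrange the remaining 6 letters.
Those 6 letters have D appearing twice and U appearing 3 times, giving (6)!/(3!·2!) = 60.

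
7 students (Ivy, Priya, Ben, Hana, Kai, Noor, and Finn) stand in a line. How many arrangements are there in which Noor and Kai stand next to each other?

1440

Place the 5 others and the Noor-Kai pair as 6 objects in a line; the pair has 2 internal arrangements.
That gives 2 × 6! = 2 × 720 = 1440.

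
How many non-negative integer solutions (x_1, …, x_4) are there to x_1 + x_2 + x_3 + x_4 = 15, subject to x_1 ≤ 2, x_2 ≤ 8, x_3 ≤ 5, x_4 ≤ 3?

19

Ignoring the caps, the number of non-negative solutions to x_1+…+x_4 = 15 is C(18,3) = 816.
Subtract solutions that violate a single cap (substitute x_i' = x_i − (cap_i+1)): x_1 ≥ 3 gives C(15,3) = 455; x_2 ≥ 9 gives C(9,3) = 84; x_3 ≥ 6 gives C(12,3) = 220; x_4 ≥ 4 gives C(14,3) = 364. Together 1123.
Add back pairs where two caps are both exceeded: 20 + 84 + 165 + 1 + 10 + 56 = 336.
Subtract triples: 0 + 0 + 10 + 0 = 10.
By inclusion–exclusion the count is 816 − 1123 + 336 − 10 = 19.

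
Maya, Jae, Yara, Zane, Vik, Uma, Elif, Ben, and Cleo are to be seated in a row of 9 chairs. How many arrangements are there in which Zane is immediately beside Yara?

Glue Zane and Yara into one block (2 internal orders), leaving 8 units to arrange in a row.
So the count is 2·(8)! = 80640.

80640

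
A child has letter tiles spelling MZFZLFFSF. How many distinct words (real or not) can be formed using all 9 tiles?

The 9 letters of MZFZLFFSF have repeats: F appearing 4 times and Z appearing twice.
Dividing 9! = 362880 by 4!·2! = 48 for the repeated letters gives 7560.

7560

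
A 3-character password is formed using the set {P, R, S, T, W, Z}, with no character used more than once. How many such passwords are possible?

Choose and order 3 of the 6 symbols: the first character has 6 options, the next 5, then 4.
That product is 6 × 5 × 4 = 120.

120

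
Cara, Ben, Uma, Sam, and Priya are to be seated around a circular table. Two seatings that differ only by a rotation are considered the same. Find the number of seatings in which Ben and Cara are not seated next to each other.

Without the restriction there are (4)! = 24 seatings.
Seatings with Ben beside Cara: treat them as a block with 2 internal orders, giving 2 × (3)! = 12.
Subtracting, 24 − 12 = 12.

12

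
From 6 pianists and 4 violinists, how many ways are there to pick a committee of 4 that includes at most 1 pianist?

25

Split by how many pianists are chosen (0 through 1).
Sum: C(6,0)·C(4,4) + C(6,1)·C(4,3) = 1 + 24 = 25.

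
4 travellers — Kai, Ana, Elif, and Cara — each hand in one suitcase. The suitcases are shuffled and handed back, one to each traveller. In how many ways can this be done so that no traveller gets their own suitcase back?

9

This is the derangement count D_4: permutations of 4 items with no fixed point.
By inclusion–exclusion this is Σ_{j=0}^{4} (−1)^j C(4,j)·(4−j)!.
Computing: 24 − 24 + 12 − 4 + 1 = 9.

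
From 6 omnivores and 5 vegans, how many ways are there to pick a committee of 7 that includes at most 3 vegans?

Split by how many vegans are chosen (0 through 3).
Sum: C(5,0)·C(6,7) + C(5,1)·C(6,6) + C(5,2)·C(6,5) + C(5,3)·C(6,4) = 0 + 5 + 60 + 150 = 215.

215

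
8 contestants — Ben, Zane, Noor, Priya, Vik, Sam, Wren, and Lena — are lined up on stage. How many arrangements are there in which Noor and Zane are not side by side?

30240

There are 8! = 40320 arrangements in all. If Noor and Zane are adjacent, merging them into one block gives 2·(7)! = 10080 arrangements.
So 40320 − 10080 = 30240 arrangements keep them apart.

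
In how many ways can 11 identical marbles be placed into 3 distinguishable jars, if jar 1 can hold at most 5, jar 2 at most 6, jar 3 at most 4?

15

Without the upper bounds there are C(13,2) = 78 ways to split 11 among 3 jars.
Subtract solutions that violate a single cap (substitute x_i' = x_i − (cap_i+1)): x_1 ≥ 6 gives C(7,2) = 21; x_2 ≥ 7 gives C(6,2) = 15; x_3 ≥ 5 gives C(8,2) = 28. Together 64.
Add back pairs where two caps are both exceeded: 0 + 1 + 0 = 1.
By inclusion–exclusion the count is 78 − 64 + 1 = 15.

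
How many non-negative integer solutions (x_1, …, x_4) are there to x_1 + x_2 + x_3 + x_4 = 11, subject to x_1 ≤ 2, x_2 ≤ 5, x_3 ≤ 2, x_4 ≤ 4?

Ignoring the caps, the number of non-negative solutions to x_1+…+x_4 = 11 is C(14,3) = 364.
Subtract solutions that violate a single cap (substitute x_i' = x_i − (cap_i+1)): x_1 ≥ 3 gives C(11,3) = 165; x_2 ≥ 6 gives C(8,3) = 56; x_3 ≥ 3 gives C(11,3) = 165; x_4 ≥ 5 gives C(9,3) = 84. Together 470.
Add back pairs where two caps are both exceeded: 10 + 56 + 20 + 10 + 1 + 20 = 117.
Subtract triples: 0 + 0 + 1 + 0 = 1.
By inclusion–exclusion the count is 364 − 470 + 117 − 1 = 10.

10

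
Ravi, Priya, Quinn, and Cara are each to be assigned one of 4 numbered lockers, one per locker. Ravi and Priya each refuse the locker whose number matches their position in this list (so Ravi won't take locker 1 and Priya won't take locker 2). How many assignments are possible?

Let Aᵢ (for i ∈ {1, 2}) be the placements that put person i in their forbidden locker. Any j of these fix j positions, leaving (4−j)! ways to fill the rest, and there are C(2,j) ways to pick which j.
By inclusion–exclusion, the number of valid placements is Σ_{j=0}^{2} (−1)^j C(2,j)·(4−j)!.
Computing: 24 − 12 + 2 = 14.

14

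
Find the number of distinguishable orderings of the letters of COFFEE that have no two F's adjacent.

120

There are 6!/(2!·2!) = 180 arrangements of COFFEE in total.
If the two F's are adjacent, glue them into one block, leaving 5 items to arrange: (5)!/(2!) = 60 ways.
Subtracting, 180 − 60 = 120 arrangements keep the F's apart.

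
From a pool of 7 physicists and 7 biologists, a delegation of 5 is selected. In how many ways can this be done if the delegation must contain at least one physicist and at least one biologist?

1960

With no constraint there are C(14,5) = 2002 possible selections.
Selections missing a whole group: no physicists → C(7,5) = 21; no biologists → C(7,5) = 21.
Both groups omitted at once is impossible, so 2002 − 42 = 1960.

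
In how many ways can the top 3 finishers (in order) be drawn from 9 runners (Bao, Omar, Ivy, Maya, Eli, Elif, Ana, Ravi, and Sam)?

504

This is an ordered selection of 3 from 9: P(9,3).
That gives 9 × 8 × 7 = 504.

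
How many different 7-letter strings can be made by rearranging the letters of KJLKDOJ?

KJLKDOJ has 7 letters with J appearing twice and K appearing twice.
So there are 7! / (2!·2!) = 1260 distinguishable arrangements.

1260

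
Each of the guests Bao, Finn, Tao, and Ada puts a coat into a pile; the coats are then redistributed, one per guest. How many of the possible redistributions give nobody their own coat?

Let Aᵢ be the assignments in which guest i gets their own coat. We want the size of the complement of A₁∪…∪A_4.
By inclusion–exclusion this is Σ_{j=0}^{4} (−1)^j C(4,j)·(4−j)!.
Computing: 24 − 24 + 12 − 4 + 1 = 9.

9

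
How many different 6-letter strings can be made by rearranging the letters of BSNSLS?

120

BSNSLS has 6 letters with S appearing 3 times.
So there are 6! / (3!) = 120 distinguishable arrangements.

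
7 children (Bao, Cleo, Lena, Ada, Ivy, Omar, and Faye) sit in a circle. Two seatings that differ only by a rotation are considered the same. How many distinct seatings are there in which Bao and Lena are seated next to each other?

Treat {Bao, Lena} as one unit (2 internal orders) and seat the resulting 6 units around the table: (5)! circular arrangements.
So 2 × (5)! = 2 × 120 = 240.

240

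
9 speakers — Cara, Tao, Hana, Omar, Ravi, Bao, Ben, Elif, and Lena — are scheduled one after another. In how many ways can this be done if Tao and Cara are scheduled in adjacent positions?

Glue Tao and Cara into one block (2 internal orders), leaving 8 units to arrange in a row.
That gives 2 × 8! = 2 × 40320 = 80640.

80640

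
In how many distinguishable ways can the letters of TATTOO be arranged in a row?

60

Letter multiplicities in TATTOO: A×1, O×2, T×3.
So there are 6! / (3!·2!) = 60 distinguishable arrangements.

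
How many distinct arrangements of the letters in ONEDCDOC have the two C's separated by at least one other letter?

There are 8!/(2!·2!·2!) = 5040 arrangements of ONEDCDOC in total.
If the two C's are adjacent, glue them into one block, leaving 7 items to arrange: (7)!/(2!·2!) = 1260 ways.
Hence 5040 − 1260 = 3780.

3780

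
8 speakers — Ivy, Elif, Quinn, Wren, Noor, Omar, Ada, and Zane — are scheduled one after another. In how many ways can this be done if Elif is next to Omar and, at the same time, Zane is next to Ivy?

Treat {Elif,Omar} as one block (2 orders) and {Zane,Ivy} as another (2 orders).
That leaves 6 units to arrange: 2 × 2 × 6! = 4 × 720 = 2880.

2880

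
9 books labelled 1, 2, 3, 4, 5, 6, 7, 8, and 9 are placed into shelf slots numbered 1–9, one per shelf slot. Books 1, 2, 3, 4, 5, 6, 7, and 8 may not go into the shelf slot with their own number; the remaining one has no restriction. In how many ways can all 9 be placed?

148329

Let Aᵢ (for 1 ≤ i ≤ 8) be the placements that put book i in its forbidden shelf slot. Any j of these fix j positions, leaving (9−j)! ways to fill the rest, and there are C(8,j) ways to pick which j.
By inclusion–exclusion, the number of valid placements is Σ_{j=0}^{8} (−1)^j C(8,j)·(9−j)!.
Computing: 362880 − 322560 + 141120 − 40320 + 8400 − 1344 + 168 − 16 + 1 = 148329.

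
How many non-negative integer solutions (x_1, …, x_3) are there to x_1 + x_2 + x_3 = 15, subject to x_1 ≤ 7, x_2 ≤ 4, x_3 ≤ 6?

By stars and bars, unrestricted non-negative solutions to x_1+…+x_3 = 15 number C(15+2,2) = 136.
Subtract solutions that violate a single cap (substitute x_i' = x_i − (cap_i+1)): x_1 ≥ 8 gives C(9,2) = 36; x_2 ≥ 5 gives C(12,2) = 66; x_3 ≥ 7 gives C(10,2) = 45. Together 147.
Add back pairs where two caps are both exceeded: 6 + 1 + 10 = 17.
By inclusion–exclusion the count is 136 − 147 + 17 = 6.

6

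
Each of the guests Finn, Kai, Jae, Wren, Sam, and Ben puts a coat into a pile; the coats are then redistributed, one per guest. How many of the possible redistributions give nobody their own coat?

This is the derangement count D_6: permutations of 6 items with no fixed point.
By inclusion–exclusion this is Σ_{j=0}^{6} (−1)^j C(6,j)·(6−j)!.
Computing: 720 − 720 + 360 − 120 + 30 − 6 + 1 = 265.

265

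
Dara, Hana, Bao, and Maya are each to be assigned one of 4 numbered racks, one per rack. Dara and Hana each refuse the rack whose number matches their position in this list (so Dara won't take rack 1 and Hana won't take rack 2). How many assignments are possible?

14

Let Aᵢ (for i ∈ {1, 2}) be the placements that put person i in their forbidden rack. Any j of these fix j positions, leaving (4−j)! ways to fill the rest, and there are C(2,j) ways to pick which j.
By inclusion–exclusion, the number of valid placements is Σ_{j=0}^{2} (−1)^j C(2,j)·(4−j)!.
Computing: 24 − 12 + 2 = 14.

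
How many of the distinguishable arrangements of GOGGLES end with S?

Fix S in the last position and arrange the remaining 6 letters.
Those 6 letters have G appearing 3 times, giving (6)!/(3!) = 120.

120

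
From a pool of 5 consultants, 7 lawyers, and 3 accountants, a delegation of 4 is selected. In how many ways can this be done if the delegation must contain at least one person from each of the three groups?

630

Total 4-person selections from all 15: C(15,4) = 1365.
Selections missing a whole group: no consultants → C(10,4) = 210; no lawyers → C(8,4) = 70; no accountants → C(12,4) = 495.
Add back selections omitting two groups (i.e. drawn from a single group): C(5,4) + C(7,4) + C(3,4) = 40.
By inclusion–exclusion: 1365 − 775 + 40 = 630.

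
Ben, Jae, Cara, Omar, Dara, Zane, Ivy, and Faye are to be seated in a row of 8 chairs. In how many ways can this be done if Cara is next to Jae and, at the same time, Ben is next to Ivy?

2880

Treat {Cara,Jae} as one block (2 orders) and {Ben,Ivy} as another (2 orders).
That leaves 6 units to arrange: 2 × 2 × 6! = 4 × 720 = 2880.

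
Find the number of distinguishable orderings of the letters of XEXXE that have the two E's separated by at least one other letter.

6

Total arrangements of XEXXE: 5!/(3!·2!) = 10.
If the two E's are adjacent, glue them into one block, leaving 4 items to arrange: (4)!/(3!) = 4 ways.
Hence 10 − 4 = 6.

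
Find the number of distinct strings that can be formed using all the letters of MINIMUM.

The 7 letters of MINIMUM have repeats: I appearing twice and M appearing 3 times.
So there are 7! / (3!·2!) = 420 distinguishable arrangements.

420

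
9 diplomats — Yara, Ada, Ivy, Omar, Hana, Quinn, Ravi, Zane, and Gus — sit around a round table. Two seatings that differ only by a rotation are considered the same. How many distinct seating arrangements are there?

40320

Seat Yara anywhere (absorbing the rotational symmetry), then permute the other 8: (8)! = 40320.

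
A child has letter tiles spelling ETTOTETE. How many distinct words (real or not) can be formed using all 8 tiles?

280

Letter multiplicities in ETTOTETE: E×3, O×1, T×4.
The number of distinct arrangements is 8!/(4!·3!) = 40320/144 = 280.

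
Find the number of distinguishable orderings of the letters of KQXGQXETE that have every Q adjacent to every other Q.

10080

Treat the 2 copies of Q as a single block. The multiset to arrange is then {QQ, E, E, G, K, T, X, X}, 8 items in all.
That gives (8)!/(2!·2!) = 10080 arrangements.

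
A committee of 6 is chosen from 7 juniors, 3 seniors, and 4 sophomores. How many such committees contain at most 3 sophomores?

Split by how many sophomores are chosen (0 through 3).
Sum: C(4,0)·C(10,6) + C(4,1)·C(10,5) + C(4,2)·C(10,4) + C(4,3)·C(10,3) = 210 + 1008 + 1260 + 480 = 2958.

2958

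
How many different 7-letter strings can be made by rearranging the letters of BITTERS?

2520

Letter multiplicities in BITTERS: B×1, E×1, I×1, R×1, S×1, T×2.
So there are 7! / (2!) = 2520 distinguishable arrangements.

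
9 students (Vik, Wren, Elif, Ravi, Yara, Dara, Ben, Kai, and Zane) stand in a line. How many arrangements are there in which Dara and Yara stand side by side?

80640

Treat {Dara, Yara} as a single unit. There are 8 units to order, and the pair itself can be ordered 2 ways.
So the count is 2·(8)! = 80640.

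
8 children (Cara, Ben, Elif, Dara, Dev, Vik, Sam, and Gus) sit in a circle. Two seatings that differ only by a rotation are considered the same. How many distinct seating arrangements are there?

5040

Seat Cara anywhere (absorbing the rotational symmetry), then permute the other 7: (7)! = 5040.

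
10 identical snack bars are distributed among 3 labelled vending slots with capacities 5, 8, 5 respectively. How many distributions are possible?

33

Ignoring the caps, the number of non-negative solutions to x_1+…+x_3 = 10 is C(12,2) = 66.
Subtract solutions that violate a single cap (substitute x_i' = x_i − (cap_i+1)): x_1 ≥ 6 gives C(6,2) = 15; x_2 ≥ 9 gives C(3,2) = 3; x_3 ≥ 6 gives C(6,2) = 15. Together 33.
No two caps can be exceeded simultaneously, so the pair terms are all 0.
By inclusion–exclusion the count is 66 − 33 + 0 = 33.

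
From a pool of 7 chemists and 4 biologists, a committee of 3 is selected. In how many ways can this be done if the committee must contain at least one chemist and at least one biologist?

Total 3-person selections from all 11: C(11,3) = 165.
Subtract selections that omit an entire group: no chemists → C(4,3) = 4; no biologists → C(7,3) = 35.
Both groups omitted at once is impossible, so 165 − 39 = 126.

126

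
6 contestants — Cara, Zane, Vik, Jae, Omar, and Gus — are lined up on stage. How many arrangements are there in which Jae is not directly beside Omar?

Of the 6! = 720 arrangements, those with Jae and Omar adjacent number 2 × 5! = 240 (treat the pair as a block with 2 internal orders).
So 720 − 240 = 480 arrangements keep them apart.

480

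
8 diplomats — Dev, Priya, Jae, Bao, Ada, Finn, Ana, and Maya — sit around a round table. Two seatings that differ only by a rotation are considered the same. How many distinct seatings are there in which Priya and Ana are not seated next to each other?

3600

All circular seatings of 8 people number (7)! = 5040.
Seatings with Priya beside Ana: treat them as a block with 2 internal orders, giving 2 × (6)! = 1440.
Subtracting, 5040 − 1440 = 3600.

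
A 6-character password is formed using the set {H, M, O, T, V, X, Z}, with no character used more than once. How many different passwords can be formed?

5040

With no repetition, fill the 6 characters in order: 7 choices, then 6, down to 2.
7 × 6 × 5 × 4 × 3 × 2 = 5040.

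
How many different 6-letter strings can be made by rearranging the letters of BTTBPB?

60

The 6 letters of BTTBPB have repeats: B appearing 3 times and T appearing twice.
Dividing 6! = 720 by 3!·2! = 12 for the repeated letters gives 60.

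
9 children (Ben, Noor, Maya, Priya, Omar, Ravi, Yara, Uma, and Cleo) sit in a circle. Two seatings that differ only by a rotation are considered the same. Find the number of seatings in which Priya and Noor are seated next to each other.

10080

Glue Priya and Noor into a block (2 internal orders). Seating 8 units around a circle gives (7)! arrangements.
So 2 × (7)! = 2 × 5040 = 10080.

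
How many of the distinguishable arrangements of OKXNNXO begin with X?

Fix X in the first position and arrange the remaining 6 letters.
Those 6 letters have N appearing twice and O appearing twice, giving (6)!/(2!·2!) = 180.

180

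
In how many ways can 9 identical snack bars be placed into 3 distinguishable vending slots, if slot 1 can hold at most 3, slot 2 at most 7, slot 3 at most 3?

Without the upper bounds there are C(11,2) = 55 ways to split 9 among 3 vending slots.
Subtract solutions that violate a single cap (substitute x_i' = x_i − (cap_i+1)): x_1 ≥ 4 gives C(7,2) = 21; x_2 ≥ 8 gives C(3,2) = 3; x_3 ≥ 4 gives C(7,2) = 21. Together 45.
Add back pairs where two caps are both exceeded: 0 + 3 + 0 = 3.
By inclusion–exclusion the count is 55 − 45 + 3 = 13.

13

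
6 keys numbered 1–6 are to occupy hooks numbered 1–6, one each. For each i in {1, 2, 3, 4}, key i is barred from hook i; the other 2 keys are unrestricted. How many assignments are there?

362

Let Aᵢ (for 1 ≤ i ≤ 4) be the placements that put key i in its forbidden hook. Any j of these fix j positions, leaving (6−j)! ways to fill the rest, and there are C(4,j) ways to pick which j.
By inclusion–exclusion, the number of valid placements is Σ_{j=0}^{4} (−1)^j C(4,j)·(6−j)!.
Computing: 720 − 480 + 144 − 24 + 2 = 362.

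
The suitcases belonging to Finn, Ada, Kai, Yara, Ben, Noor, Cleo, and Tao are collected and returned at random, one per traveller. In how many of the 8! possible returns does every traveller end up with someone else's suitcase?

Let Aᵢ be the assignments in which traveller i gets their own suitcase. We want the size of the complement of A₁∪…∪A_8.
By inclusion–exclusion this is Σ_{j=0}^{8} (−1)^j C(8,j)·(8−j)!.
Computing: 40320 − 40320 + 20160 − 6720 + 1680 − 336 + 56 − 8 + 1 = 14833.

14833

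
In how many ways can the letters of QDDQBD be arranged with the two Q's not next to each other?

Total arrangements of QDDQBD: 6!/(3!·2!) = 60.
If the two Q's are adjacent, glue them into one block, leaving 5 items to arrange: (5)!/(3!) = 20 ways.
Subtracting, 60 − 20 = 40 arrangements keep the Q's apart.

40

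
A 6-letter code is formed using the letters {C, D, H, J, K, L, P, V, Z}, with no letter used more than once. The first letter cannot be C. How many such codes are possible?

The first letter has 9−1 = 8 choices (anything except C).
The remaining 5 letters are filled from the other 8 symbols without repetition: 8 × 7 × 6 × 5 × 4 = 6720.
Total: 8 × 6720 = 53760.

53760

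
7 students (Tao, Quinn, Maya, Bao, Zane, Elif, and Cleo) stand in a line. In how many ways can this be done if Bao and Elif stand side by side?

1440

Place the 5 others and the Bao-Elif pair as 6 objects in a line; the pair has 2 internal arrangements.
So the count is 2·(6)! = 1440.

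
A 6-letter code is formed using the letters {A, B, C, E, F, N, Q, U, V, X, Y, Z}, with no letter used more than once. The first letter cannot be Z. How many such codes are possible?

The first letter has 12−1 = 11 choices (anything except Z).
The remaining 5 letters are filled from the other 11 symbols without repetition: 11 × 10 × 9 × 8 × 7 = 55440.
Total: 11 × 55440 = 609840.

609840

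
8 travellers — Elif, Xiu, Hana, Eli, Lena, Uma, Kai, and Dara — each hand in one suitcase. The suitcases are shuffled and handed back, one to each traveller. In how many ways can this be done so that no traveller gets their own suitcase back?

14833

This is the derangement count D_8: permutations of 8 items with no fixed point.
By inclusion–exclusion this is Σ_{j=0}^{8} (−1)^j C(8,j)·(8−j)!.
Computing: 40320 − 40320 + 20160 − 6720 + 1680 − 336 + 56 − 8 + 1 = 14833.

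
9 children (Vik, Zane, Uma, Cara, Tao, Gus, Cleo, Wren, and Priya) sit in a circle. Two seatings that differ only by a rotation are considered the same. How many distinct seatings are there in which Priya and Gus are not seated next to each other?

Without the restriction there are (8)! = 40320 seatings.
Seatings with Priya beside Gus: treat them as a block with 2 internal orders, giving 2 × (7)! = 10080.
Subtracting, 40320 − 10080 = 30240.

30240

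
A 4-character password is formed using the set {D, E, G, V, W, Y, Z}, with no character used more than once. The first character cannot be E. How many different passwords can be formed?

The first character has 7−1 = 6 choices (anything except E).
The remaining 3 characters are filled from the other 6 symbols without repetition: 6 × 5 × 4 = 120.
Total: 6 × 120 = 720.

720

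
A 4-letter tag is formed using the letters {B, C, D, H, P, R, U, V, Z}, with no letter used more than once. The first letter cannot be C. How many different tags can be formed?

2688

The first letter has 9−1 = 8 choices (anything except C).
The remaining 3 letters are filled from the other 8 symbols without repetition: 8 × 7 × 6 = 336.
Total: 8 × 336 = 2688.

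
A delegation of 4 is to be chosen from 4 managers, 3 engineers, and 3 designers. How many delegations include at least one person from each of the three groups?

Unrestricted: C(10,4) = 210 ways to pick any 4 of the 10.
Selections missing a whole group: no managers → C(6,4) = 15; no engineers → C(7,4) = 35; no designers → C(7,4) = 35.
Add back selections omitting two groups (i.e. drawn from a single group): C(4,4) + C(3,4) + C(3,4) = 1.
By inclusion–exclusion: 210 − 85 + 1 = 126.

126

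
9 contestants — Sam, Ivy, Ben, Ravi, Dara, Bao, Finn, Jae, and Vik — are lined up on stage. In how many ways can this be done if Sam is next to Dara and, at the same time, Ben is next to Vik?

20160

Treat {Sam,Dara} as one block (2 orders) and {Ben,Vik} as another (2 orders).
That leaves 7 units to arrange: 2 × 2 × 7! = 4 × 5040 = 20160.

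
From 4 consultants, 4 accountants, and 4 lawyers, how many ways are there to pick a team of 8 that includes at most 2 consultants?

Split by how many consultants are chosen (0 through 2).
Sum: C(4,0)·C(8,8) + C(4,1)·C(8,7) + C(4,2)·C(8,6) = 1 + 32 + 168 = 201.

201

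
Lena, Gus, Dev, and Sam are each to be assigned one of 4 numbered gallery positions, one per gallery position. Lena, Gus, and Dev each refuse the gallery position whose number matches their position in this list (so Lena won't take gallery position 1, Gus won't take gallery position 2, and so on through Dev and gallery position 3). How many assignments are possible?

11

Let Aᵢ (for i ∈ {1, 2, 3}) be the placements that put person i in their forbidden gallery position. Any j of these fix j positions, leaving (4−j)! ways to fill the rest, and there are C(3,j) ways to pick which j.
By inclusion–exclusion, the number of valid placements is Σ_{j=0}^{3} (−1)^j C(3,j)·(4−j)!.
Computing: 24 − 18 + 6 − 1 = 11.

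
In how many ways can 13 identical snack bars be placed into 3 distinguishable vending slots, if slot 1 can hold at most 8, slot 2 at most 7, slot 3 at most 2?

12

By stars and bars, unrestricted non-negative solutions to x_1+…+x_3 = 13 number C(13+2,2) = 105.
Subtract solutions that violate a single cap (substitute x_i' = x_i − (cap_i+1)): x_1 ≥ 9 gives C(6,2) = 15; x_2 ≥ 8 gives C(7,2) = 21; x_3 ≥ 3 gives C(12,2) = 66. Together 102.
Add back pairs where two caps are both exceeded: 0 + 3 + 6 = 9.
By inclusion–exclusion the count is 105 − 102 + 9 = 12.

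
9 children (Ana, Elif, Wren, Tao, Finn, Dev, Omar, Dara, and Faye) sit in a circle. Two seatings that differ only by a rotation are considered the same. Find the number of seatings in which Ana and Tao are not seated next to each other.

30240

All circular seatings of 9 people number (8)! = 40320.
Those with Ana next to Tao: fuse the pair into one unit and seat 8 units around a circle — 2·(7)! = 10080.
Subtracting, 40320 − 10080 = 30240.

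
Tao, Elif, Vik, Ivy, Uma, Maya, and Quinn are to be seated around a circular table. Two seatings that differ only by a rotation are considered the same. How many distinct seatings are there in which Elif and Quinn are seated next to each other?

240

Treat {Elif, Quinn} as one unit (2 internal orders) and seat the resulting 6 units around the table: (5)! circular arrangements.
So 2 × (5)! = 2 × 120 = 240.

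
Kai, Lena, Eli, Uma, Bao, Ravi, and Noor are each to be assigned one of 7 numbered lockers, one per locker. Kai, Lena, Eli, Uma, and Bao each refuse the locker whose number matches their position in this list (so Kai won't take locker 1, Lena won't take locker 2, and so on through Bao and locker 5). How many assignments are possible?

2428

Let Aᵢ (for 1 ≤ i ≤ 5) be the placements that put person i in their forbidden locker. Any j of these fix j positions, leaving (7−j)! ways to fill the rest, and there are C(5,j) ways to pick which j.
By inclusion–exclusion, the number of valid placements is Σ_{j=0}^{5} (−1)^j C(5,j)·(7−j)!.
Computing: 5040 − 3600 + 1200 − 240 + 30 − 2 = 2428.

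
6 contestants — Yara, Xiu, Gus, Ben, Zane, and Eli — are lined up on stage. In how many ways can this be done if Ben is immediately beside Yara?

Treat {Ben, Yara} as a single unit. There are 5 units to order, and the pair itself can be ordered 2 ways.
So the count is 2·(5)! = 240.

240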